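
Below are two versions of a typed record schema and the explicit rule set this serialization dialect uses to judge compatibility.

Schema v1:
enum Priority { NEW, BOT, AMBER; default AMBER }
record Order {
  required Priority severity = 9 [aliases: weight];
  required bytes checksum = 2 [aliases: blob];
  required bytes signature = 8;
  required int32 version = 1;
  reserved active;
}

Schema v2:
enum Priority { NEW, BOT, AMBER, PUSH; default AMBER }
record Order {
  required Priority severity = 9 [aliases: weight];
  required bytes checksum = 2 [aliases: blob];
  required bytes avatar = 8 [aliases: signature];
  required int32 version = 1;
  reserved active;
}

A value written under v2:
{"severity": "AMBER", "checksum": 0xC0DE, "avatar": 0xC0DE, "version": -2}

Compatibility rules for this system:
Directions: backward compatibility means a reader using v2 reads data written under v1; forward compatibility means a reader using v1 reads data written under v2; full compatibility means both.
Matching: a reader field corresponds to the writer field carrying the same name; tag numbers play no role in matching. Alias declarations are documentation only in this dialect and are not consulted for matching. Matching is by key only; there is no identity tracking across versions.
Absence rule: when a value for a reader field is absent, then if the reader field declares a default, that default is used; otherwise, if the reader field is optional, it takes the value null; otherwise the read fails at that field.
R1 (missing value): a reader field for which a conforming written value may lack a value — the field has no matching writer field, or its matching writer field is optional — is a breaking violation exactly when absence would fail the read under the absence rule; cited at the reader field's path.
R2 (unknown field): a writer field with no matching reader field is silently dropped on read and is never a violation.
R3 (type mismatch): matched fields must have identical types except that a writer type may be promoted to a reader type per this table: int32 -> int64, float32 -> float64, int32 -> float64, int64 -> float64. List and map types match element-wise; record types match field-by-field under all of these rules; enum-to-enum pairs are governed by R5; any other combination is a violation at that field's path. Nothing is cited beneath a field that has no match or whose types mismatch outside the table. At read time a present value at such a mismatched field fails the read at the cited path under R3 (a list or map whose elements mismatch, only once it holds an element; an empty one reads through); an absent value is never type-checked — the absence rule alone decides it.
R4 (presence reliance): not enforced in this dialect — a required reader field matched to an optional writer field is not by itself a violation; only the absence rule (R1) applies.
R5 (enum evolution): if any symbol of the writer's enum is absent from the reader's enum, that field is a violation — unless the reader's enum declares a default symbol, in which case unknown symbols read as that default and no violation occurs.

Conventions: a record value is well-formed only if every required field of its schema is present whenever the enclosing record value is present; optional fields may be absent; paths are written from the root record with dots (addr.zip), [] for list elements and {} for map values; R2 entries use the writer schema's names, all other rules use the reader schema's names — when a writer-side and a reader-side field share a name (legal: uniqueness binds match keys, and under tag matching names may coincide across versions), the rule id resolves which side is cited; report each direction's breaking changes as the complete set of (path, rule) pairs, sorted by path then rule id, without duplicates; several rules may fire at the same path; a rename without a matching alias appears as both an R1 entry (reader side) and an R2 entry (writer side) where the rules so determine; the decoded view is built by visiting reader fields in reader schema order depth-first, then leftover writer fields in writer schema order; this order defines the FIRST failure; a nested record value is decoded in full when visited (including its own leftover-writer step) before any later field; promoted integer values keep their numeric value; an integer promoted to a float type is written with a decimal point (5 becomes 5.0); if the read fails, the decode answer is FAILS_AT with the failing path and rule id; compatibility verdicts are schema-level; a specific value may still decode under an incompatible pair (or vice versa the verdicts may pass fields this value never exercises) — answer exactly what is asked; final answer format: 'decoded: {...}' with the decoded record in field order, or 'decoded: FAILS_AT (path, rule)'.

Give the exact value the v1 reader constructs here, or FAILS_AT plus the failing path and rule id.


decoded: FAILS_AT (signature, R1)

each type pair in Order: writer, then reader
decode (reader v1):
  severity := "AMBER"
  checksum := 0xC0DE
  read fails at signature under R1 (no fill)
  => FAILS_AT (signature, R1)
the other Order changes do not affect what is asked:
  enum Priority (field severity in record Order): symbol PUSH added -> inert under this dialect — no rule fires on Order and the result does not move


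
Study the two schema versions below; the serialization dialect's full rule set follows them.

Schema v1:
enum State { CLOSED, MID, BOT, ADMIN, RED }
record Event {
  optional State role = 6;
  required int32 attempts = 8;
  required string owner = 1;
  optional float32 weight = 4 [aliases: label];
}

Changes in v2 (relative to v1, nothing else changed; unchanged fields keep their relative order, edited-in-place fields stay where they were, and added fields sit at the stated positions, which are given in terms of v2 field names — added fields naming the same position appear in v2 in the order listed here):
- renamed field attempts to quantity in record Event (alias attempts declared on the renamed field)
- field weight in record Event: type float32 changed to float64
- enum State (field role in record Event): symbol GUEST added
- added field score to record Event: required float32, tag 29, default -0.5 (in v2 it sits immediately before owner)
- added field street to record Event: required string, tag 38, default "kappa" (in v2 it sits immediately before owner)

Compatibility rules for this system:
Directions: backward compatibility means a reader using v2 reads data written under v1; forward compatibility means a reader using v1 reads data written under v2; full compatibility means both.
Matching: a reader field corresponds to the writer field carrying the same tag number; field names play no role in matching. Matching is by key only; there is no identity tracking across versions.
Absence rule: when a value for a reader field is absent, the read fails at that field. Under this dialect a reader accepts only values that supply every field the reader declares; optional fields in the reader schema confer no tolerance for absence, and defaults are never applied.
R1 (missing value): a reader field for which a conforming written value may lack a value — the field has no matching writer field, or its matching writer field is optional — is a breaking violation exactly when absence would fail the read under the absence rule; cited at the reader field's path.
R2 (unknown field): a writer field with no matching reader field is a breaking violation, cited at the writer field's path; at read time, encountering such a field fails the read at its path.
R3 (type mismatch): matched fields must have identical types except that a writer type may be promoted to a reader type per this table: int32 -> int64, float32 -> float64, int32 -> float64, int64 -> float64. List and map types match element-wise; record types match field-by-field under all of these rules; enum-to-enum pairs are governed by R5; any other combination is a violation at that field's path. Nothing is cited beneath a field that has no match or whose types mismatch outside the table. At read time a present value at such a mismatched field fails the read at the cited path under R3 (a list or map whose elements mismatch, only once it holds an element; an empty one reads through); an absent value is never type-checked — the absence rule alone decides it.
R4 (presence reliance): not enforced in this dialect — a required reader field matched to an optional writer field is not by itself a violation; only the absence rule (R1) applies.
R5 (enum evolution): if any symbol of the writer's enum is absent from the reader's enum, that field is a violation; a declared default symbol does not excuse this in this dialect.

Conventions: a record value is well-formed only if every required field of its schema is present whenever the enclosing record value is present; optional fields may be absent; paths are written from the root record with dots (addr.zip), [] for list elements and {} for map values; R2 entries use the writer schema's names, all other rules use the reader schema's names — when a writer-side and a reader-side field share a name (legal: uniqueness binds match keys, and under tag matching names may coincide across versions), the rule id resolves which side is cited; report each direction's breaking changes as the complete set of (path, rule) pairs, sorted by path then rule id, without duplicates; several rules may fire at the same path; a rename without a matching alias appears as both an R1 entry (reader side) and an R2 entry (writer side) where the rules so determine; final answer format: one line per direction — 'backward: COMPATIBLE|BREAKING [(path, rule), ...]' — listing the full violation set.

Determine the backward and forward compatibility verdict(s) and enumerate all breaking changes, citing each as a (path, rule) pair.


backward: BREAKING [(role, R1), (score, R1), (street, R1), (weight, R1)]; forward: BREAKING [(role, R1), (role, R5), (score, R2), (street, R2), (weight, R1), (weight, R3)]

the writer's type comes first in each Event pair
backward on Event — v2 reading data written by v1:
  role <- role (State -> State, writer optional)
  quantity <- attempts (int32 -> int32, writer required)
  score: no writer match
  street: no writer match
  owner <- owner (string -> string, writer required)
  weight <- weight (float32 -> float64, writer optional)
  violation R1 at role
  violation R1 at score
  violation R1 at street
  violation R1 at weight
  => backward: BREAKING (4)
forward on Event — v1 reading data written by v2:
  role <- role (State -> State, writer optional)
  attempts <- quantity (int32 -> int32, writer required)
  owner <- owner (string -> string, writer required)
  weight <- weight (float64 -> float32, writer optional)
  leftover writer field: score
  leftover writer field: street
  violation R1 at role
  violation R5 at role
  violation R2 at score
  violation R2 at street
  violation R1 at weight
  violation R3 at weight
  => forward: BREAKING (6)


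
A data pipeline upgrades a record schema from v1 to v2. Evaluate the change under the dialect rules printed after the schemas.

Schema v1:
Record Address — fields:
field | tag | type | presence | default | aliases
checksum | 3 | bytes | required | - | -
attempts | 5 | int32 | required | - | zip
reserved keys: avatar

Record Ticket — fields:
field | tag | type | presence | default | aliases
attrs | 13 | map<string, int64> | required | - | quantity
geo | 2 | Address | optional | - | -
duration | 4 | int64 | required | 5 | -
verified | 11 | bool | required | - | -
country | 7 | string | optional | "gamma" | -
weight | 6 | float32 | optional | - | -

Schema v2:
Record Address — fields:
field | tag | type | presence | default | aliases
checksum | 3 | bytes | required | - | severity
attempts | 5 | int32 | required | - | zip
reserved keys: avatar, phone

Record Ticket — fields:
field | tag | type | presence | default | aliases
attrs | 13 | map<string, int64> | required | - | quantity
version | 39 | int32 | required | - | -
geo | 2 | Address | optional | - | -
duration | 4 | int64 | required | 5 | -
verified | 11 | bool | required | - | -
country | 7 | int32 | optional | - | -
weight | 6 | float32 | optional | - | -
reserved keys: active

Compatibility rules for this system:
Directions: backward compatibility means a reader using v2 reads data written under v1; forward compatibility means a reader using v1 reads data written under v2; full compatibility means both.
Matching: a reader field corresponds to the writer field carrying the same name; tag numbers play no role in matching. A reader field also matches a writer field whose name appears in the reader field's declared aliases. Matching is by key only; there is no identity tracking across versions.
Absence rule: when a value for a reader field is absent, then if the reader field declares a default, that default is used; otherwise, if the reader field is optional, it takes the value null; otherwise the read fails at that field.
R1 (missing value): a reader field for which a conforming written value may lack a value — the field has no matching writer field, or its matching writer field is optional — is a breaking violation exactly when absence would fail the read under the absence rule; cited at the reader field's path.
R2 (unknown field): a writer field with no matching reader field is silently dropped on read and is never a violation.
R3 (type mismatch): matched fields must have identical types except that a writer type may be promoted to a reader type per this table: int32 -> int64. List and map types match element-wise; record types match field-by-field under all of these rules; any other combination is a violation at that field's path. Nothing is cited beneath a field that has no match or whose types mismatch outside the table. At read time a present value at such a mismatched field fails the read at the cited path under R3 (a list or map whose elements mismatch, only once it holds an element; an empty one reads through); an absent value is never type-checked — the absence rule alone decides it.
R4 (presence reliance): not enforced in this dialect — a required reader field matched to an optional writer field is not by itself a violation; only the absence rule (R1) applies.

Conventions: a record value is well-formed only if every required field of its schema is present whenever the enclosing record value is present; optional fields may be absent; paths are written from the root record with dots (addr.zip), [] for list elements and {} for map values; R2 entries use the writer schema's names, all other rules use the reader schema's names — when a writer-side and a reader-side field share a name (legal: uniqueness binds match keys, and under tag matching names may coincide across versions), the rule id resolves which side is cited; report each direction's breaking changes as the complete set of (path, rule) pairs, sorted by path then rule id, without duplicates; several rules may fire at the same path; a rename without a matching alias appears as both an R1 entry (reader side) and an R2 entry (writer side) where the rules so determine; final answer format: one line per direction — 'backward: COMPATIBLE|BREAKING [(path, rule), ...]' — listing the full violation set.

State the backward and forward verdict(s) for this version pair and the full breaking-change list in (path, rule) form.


backward: BREAKING [(country, R3), (version, R1)]; forward: BREAKING [(country, R3)]

the writer's type comes first in each Ticket pair
backward for Ticket (reader v2, writer v1):
  writer required, map<string, int64> -> map<string, int64>: reader attrs maps from writer attrs
  version: no writer match
  writer optional, Address -> Address: reader geo maps from writer geo
  writer required, int64 -> int64: reader duration maps from writer duration
  writer required, bool -> bool: reader verified maps from writer verified
  writer optional, string -> int32: reader country maps from writer country
  writer optional, float32 -> float32: reader weight maps from writer weight
  writer required, bytes -> bytes: reader geo.checksum maps from writer geo.checksum
  writer required, int32 -> int32: reader geo.attempts maps from writer geo.attempts
  rule R3 violated at country
  rule R1 violated at version
  => 2 violation(s): backward is BREAKING for Ticket
forward for Ticket (reader v1, writer v2):
  writer required, map<string, int64> -> map<string, int64>: reader attrs maps from writer attrs
  writer optional, Address -> Address: reader geo maps from writer geo
  writer required, int64 -> int64: reader duration maps from writer duration
  writer required, bool -> bool: reader verified maps from writer verified
  writer optional, int32 -> string: reader country maps from writer country
  writer optional, float32 -> float32: reader weight maps from writer weight
  writer version: unknown to reader
  writer required, bytes -> bytes: reader geo.checksum maps from writer geo.checksum
  writer required, int32 -> int32: reader geo.attempts maps from writer geo.attempts
  rule R3 violated at country
  => 1 violation(s): forward is BREAKING for Ticket


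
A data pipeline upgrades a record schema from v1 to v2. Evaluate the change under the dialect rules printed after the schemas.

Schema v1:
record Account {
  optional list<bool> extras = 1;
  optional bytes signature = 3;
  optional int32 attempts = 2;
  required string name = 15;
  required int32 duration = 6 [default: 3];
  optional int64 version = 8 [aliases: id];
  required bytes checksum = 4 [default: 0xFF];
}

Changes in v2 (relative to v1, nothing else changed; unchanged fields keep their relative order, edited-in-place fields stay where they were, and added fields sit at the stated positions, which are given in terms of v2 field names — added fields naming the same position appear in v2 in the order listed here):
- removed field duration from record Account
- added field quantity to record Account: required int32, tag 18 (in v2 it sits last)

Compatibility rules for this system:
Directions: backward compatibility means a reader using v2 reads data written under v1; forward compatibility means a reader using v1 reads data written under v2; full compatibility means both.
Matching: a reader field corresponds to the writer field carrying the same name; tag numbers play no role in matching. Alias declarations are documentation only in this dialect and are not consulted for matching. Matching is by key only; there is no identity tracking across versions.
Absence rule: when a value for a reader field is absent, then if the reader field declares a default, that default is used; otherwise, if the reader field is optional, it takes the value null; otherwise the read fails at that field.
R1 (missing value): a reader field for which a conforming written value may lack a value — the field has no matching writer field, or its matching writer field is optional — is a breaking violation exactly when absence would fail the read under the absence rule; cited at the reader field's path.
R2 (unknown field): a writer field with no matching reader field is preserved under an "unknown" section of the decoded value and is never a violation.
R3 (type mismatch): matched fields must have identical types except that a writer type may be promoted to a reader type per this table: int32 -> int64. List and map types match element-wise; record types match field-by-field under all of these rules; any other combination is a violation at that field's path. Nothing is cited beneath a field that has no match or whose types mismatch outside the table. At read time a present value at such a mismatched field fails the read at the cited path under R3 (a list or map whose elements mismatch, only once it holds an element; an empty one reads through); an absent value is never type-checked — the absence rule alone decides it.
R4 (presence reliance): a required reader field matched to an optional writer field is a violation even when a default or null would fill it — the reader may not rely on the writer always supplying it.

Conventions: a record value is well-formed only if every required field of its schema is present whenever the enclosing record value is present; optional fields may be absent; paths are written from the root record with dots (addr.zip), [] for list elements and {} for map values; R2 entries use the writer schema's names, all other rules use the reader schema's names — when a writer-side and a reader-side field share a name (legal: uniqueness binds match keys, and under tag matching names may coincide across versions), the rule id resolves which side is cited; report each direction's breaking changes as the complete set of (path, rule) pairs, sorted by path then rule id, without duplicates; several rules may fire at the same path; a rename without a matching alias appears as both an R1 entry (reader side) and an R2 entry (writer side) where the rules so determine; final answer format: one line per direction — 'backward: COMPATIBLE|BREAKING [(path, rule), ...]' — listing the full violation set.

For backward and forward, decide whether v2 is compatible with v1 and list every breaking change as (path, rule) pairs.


backward: BREAKING [(quantity, R1)]; forward: COMPATIBLE []

the writer's type comes first in each Account pair
backward for Account (reader v2, writer v1):
  extras: list<bool> -> list<bool>, writer optional; from extras
  signature: bytes -> bytes, writer optional; from signature
  attempts: int32 -> int32, writer optional; from attempts
  name: string -> string, writer required; from name
  version: int64 -> int64, writer optional; from version
  checksum: bytes -> bytes, writer required; from checksum
  quantity: no writer match
  duration (writer side), unknown to reader
  R1 fires at quantity
  backward on Account therefore BREAKING (1)
forward for Account (reader v1, writer v2):
  extras: list<bool> -> list<bool>, writer optional; from extras
  signature: bytes -> bytes, writer optional; from signature
  attempts: int32 -> int32, writer optional; from attempts
  name: string -> string, writer required; from name
  duration: no writer match
  version: int64 -> int64, writer optional; from version
  checksum: bytes -> bytes, writer required; from checksum
  quantity (writer side), unknown to reader
  => forward: COMPATIBLE


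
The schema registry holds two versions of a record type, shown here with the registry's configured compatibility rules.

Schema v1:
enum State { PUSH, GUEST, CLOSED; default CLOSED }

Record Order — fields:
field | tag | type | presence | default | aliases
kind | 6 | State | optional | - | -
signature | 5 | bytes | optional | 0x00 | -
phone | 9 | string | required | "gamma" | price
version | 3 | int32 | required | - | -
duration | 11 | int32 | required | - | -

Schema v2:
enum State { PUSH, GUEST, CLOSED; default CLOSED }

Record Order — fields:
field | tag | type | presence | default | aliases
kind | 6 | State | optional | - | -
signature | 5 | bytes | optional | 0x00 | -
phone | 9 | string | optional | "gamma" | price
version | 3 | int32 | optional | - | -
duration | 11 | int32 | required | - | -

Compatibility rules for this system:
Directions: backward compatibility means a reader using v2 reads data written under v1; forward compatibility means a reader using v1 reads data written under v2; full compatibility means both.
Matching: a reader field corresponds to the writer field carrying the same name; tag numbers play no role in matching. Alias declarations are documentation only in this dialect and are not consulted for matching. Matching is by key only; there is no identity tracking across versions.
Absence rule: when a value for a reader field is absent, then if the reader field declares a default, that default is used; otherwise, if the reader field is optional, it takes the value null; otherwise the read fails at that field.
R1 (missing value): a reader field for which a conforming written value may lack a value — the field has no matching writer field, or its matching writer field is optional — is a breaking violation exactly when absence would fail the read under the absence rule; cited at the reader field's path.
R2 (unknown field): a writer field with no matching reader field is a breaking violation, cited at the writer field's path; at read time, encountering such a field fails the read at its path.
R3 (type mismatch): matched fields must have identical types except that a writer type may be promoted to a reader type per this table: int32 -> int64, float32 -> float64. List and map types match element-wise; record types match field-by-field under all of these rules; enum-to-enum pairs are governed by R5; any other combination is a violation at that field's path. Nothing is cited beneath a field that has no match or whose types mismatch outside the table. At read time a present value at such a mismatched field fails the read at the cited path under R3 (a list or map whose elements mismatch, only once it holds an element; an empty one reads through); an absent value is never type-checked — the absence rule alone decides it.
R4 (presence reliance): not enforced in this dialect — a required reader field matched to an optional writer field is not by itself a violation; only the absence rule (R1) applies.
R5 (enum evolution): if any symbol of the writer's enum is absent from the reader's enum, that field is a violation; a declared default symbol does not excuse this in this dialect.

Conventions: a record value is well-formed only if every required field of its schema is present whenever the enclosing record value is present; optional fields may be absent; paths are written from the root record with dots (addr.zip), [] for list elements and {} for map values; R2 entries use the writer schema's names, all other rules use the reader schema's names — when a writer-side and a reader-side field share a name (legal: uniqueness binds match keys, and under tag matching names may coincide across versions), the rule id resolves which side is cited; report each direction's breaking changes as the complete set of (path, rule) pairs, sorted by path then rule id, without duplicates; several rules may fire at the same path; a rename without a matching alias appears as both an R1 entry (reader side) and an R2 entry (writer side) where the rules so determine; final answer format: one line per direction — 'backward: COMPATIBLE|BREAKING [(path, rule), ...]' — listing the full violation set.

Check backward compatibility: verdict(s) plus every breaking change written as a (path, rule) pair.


each type pair in Order: writer, then reader
backward pass over Order, reader schema v2, writer schema v1:
  writer optional, State -> State: reader kind maps from writer kind
  writer optional, bytes -> bytes: reader signature maps from writer signature
  writer required, string -> string: reader phone maps from writer phone
  writer required, int32 -> int32: reader version maps from writer version
  writer required, int32 -> int32: reader duration maps from writer duration
  => backward verdict for Order: COMPATIBLE, no violations
diffs on Order not affecting the asked answer:
  field version in record Order: required changed to optional -> matters only for Order's forward compatibility — outside the asked direction
  field phone in record Order: required changed to optional -> inert for the asked Order verdict: nothing fires

backward: COMPATIBLE []


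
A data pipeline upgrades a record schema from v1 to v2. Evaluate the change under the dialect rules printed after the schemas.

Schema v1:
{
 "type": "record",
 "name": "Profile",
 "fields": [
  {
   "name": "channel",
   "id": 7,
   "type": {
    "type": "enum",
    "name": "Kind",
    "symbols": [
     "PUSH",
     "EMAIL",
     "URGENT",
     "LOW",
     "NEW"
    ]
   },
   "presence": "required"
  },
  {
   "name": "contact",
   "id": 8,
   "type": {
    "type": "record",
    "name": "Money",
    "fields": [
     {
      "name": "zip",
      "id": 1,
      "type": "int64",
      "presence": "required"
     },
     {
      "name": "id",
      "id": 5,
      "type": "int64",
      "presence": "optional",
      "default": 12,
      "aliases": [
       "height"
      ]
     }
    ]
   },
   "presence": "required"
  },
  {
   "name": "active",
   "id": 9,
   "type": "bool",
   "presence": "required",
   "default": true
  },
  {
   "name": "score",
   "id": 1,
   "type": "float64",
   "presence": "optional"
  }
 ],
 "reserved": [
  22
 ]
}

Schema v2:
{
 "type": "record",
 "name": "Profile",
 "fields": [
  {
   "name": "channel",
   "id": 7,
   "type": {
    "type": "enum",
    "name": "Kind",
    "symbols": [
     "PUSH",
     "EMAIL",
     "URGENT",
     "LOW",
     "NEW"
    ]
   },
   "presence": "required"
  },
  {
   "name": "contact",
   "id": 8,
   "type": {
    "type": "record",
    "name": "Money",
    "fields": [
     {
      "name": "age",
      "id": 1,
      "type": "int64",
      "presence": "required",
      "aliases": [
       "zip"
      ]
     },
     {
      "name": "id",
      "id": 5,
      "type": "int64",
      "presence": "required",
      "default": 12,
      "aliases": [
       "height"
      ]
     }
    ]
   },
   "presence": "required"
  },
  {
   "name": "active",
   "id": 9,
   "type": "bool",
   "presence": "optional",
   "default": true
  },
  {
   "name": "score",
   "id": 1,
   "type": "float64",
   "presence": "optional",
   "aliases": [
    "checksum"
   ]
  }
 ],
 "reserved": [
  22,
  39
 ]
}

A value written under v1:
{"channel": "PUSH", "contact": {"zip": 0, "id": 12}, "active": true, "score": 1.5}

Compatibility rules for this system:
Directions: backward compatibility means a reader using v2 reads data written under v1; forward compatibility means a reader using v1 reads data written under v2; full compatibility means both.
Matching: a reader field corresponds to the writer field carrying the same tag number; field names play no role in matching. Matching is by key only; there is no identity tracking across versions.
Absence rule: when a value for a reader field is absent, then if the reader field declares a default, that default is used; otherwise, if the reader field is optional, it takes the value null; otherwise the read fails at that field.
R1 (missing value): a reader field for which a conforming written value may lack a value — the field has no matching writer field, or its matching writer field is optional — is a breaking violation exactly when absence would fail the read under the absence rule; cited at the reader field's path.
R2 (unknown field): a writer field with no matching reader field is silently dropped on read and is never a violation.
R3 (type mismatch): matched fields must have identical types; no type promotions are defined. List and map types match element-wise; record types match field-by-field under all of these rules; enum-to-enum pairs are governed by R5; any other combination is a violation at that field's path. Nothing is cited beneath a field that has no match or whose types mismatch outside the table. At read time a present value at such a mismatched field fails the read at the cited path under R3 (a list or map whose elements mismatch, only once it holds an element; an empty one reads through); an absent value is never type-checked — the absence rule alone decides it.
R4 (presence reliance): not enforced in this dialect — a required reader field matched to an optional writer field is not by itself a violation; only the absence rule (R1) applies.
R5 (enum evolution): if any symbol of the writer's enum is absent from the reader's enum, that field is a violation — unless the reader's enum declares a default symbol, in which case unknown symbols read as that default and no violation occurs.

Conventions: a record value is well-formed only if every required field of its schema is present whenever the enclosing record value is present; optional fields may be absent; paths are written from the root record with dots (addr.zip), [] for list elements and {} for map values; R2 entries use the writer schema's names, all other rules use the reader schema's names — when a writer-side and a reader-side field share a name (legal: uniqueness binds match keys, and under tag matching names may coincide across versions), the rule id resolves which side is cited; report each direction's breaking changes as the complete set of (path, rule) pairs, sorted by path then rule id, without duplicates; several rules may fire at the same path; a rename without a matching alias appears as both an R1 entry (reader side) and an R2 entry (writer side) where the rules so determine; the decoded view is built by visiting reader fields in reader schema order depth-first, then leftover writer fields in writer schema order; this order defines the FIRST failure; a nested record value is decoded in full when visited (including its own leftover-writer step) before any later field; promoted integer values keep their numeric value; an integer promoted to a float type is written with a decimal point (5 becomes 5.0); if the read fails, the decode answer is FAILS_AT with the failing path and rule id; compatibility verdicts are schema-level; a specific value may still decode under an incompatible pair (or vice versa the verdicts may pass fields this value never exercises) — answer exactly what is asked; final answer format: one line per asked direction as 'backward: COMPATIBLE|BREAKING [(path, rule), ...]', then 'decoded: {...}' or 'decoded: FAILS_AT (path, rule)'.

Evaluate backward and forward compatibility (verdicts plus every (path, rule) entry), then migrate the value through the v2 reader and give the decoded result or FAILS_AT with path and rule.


backward: COMPATIBLE []; forward: COMPATIBLE []; decoded: {"channel": "PUSH", "contact": {"age": 0, "id": 12}, "active": true, "score": 1.5}

the writer's type comes first in each Profile pair
backward on Profile — v2 reading data written by v1:
  channel <- channel (Kind -> Kind, writer required)
  contact <- contact (Money -> Money, writer required)
  active <- active (bool -> bool, writer required)
  score <- score (float64 -> float64, writer optional)
  contact.age <- contact.zip (int64 -> int64, writer required)
  contact.id <- contact.id (int64 -> int64, writer optional)
  => backward verdict for Profile: COMPATIBLE, no violations
forward on Profile — v1 reading data written by v2:
  channel <- channel (Kind -> Kind, writer required)
  contact <- contact (Money -> Money, writer required)
  active <- active (bool -> bool, writer optional)
  score <- score (float64 -> float64, writer optional)
  contact.zip <- contact.age (int64 -> int64, writer required)
  contact.id <- contact.id (int64 -> int64, writer required)
  => forward verdict for Profile: COMPATIBLE, no violations
decode (reader v2):
  channel := "PUSH"
  contact.age := 0 (from writer zip)
  contact.id := 12
  active := true
  score := 1.5
  => decoded: {"channel": "PUSH", "contact": {"age": 0, "id": 12}, "active": true, "score": 1.5}


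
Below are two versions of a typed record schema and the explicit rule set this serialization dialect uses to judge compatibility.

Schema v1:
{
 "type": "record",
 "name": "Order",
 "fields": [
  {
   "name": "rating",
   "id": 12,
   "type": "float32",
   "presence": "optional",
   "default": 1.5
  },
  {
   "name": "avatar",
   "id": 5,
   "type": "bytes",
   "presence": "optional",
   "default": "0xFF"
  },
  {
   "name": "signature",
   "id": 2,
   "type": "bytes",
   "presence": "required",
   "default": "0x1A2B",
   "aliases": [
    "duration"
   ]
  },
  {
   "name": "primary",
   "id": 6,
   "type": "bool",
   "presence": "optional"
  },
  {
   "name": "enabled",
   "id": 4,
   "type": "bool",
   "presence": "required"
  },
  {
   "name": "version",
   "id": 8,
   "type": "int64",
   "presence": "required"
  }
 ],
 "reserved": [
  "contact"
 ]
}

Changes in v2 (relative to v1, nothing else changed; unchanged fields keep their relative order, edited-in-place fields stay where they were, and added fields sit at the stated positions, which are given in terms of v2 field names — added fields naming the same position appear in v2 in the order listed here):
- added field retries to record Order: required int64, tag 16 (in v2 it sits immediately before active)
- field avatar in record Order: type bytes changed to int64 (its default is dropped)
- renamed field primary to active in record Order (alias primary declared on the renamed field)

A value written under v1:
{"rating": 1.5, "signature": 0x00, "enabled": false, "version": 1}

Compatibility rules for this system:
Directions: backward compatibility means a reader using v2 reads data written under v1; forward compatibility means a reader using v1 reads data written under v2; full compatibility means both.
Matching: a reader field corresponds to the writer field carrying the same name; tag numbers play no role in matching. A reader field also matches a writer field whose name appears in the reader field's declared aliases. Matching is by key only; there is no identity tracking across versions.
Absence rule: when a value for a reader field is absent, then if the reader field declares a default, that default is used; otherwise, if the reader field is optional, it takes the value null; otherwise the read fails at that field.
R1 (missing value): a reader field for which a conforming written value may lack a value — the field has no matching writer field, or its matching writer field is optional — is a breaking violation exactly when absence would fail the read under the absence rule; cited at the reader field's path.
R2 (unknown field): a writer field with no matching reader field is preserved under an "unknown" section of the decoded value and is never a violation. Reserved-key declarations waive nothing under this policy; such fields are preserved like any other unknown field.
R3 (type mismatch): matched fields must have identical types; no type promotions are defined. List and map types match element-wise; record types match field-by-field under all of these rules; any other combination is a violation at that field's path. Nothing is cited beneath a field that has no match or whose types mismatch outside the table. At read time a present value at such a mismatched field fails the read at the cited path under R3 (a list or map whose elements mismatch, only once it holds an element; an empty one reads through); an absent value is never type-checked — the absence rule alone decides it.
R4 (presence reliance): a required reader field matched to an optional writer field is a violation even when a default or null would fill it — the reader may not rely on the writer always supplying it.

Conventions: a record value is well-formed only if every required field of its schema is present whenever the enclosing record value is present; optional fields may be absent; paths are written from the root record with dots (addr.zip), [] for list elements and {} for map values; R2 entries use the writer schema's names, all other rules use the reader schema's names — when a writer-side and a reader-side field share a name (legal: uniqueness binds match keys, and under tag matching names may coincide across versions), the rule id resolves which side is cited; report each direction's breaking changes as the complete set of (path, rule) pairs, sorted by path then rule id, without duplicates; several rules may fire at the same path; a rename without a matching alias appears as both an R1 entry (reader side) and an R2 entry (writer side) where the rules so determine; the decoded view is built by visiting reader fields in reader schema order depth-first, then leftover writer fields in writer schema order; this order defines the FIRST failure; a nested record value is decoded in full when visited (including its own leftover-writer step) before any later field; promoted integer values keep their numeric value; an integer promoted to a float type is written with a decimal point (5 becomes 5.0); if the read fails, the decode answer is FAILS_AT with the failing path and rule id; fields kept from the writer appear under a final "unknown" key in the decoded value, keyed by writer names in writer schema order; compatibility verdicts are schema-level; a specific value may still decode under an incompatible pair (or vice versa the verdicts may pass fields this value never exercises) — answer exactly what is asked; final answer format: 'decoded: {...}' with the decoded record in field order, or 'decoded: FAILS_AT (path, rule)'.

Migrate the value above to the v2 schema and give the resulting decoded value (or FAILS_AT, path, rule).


in Order below, arrows point writer -> reader
decode (reader v2):
  rating := 1.5
  avatar := null (not supplied -> null)
  signature := 0x00
  read fails at retries under R1 (no fill)
  => FAILS_AT (retries, R1)
ruling out the remaining Order differences:
  field avatar in record Order: type bytes changed to int64 (its default is dropped) -> matters for Order compatibility verdicts, not for this value's decode
  renamed field primary to active in record Order (alias primary declared on the renamed field) -> no rule fires on it and the decoded Order view is identical with or without it

decoded: FAILS_AT (retries, R1)
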